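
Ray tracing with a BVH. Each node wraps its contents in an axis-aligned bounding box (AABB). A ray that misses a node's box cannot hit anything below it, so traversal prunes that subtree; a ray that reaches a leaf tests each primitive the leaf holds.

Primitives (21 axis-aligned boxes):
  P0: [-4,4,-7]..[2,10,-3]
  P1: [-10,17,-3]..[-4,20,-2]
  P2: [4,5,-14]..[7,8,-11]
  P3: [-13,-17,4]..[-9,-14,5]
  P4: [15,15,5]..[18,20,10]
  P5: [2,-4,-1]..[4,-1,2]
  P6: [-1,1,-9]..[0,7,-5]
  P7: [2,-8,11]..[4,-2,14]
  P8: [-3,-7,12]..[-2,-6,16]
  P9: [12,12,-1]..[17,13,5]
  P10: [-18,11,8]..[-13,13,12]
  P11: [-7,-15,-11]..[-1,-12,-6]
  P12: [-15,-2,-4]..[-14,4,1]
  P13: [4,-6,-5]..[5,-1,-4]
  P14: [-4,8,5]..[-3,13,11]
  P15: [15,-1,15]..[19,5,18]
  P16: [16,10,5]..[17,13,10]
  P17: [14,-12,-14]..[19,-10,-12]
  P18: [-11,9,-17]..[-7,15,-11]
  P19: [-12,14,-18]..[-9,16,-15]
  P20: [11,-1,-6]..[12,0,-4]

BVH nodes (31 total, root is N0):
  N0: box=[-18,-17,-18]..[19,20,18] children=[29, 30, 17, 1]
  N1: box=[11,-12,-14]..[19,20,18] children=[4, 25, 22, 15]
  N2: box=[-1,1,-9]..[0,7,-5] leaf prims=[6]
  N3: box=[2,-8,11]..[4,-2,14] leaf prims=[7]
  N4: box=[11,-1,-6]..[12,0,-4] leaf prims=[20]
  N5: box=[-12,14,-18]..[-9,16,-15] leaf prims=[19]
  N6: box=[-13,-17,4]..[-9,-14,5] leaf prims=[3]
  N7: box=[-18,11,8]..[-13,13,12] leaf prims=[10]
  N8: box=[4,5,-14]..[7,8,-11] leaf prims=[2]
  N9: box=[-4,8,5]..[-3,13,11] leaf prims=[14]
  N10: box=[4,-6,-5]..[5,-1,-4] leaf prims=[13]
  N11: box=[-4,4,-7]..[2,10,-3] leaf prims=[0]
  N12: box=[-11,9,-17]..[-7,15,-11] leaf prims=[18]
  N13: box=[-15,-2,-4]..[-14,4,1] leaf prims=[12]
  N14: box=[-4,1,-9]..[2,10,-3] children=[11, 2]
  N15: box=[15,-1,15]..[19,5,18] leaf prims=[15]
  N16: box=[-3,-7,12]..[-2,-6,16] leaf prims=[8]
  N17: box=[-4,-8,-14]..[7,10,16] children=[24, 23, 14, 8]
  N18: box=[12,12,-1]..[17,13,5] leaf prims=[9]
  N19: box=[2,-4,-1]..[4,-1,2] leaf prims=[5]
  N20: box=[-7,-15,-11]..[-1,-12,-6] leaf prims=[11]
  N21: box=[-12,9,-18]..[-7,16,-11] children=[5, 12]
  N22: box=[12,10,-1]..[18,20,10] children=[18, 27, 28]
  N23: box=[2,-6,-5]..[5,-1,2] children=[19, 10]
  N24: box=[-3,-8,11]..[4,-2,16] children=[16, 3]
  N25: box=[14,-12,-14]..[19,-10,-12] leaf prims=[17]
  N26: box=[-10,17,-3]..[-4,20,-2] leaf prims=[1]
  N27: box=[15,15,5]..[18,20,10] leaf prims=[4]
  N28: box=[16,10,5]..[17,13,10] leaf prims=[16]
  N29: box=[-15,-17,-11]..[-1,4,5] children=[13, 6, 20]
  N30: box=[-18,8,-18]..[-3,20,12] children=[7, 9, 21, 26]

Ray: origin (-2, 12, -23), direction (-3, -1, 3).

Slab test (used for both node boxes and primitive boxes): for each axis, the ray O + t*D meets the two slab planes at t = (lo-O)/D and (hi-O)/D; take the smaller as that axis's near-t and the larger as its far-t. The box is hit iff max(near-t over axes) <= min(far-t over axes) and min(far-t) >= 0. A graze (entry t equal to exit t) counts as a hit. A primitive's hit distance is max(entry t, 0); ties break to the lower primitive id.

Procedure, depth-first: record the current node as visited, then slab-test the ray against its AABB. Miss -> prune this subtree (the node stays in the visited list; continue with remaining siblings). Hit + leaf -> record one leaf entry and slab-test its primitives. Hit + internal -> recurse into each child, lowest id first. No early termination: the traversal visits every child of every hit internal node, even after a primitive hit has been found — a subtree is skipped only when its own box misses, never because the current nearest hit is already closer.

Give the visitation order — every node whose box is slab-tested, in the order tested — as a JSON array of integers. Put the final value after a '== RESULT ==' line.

Walk:
N0 x:[-7,16/3] y:[-8,29] z:[5/3,41/3] -> hit [5/3,16/3], descend [1, 17, 29, 30]
  N1 x:[-7,-13/3] y:[-8,24] z:[3,41/3] -> miss, prune
  N17 x:[-3,2/3] y:[2,20] z:[3,13] -> miss, prune
  N29 x:[-1/3,13/3] y:[8,29] z:[4,28/3] -> miss, prune
  N30 x:[1/3,16/3] y:[-8,4] z:[5/3,35/3] -> hit [5/3,4], descend [7, 9, 21, 26]
    N7 x:[11/3,16/3] y:[-1,1] z:[31/3,35/3] -> miss, prune
    N9 x:[1/3,2/3] y:[-1,4] z:[28/3,34/3] -> miss, prune
    N21 x:[5/3,10/3] y:[-4,3] z:[5/3,4] -> hit [5/3,3], descend [5, 12]
      N5 x:[7/3,10/3] y:[-4,-2] z:[5/3,8/3] -> miss, prune
      N12 x:[5/3,3] y:[-3,3] z:[2,4] -> hit [2,3] leaf, test {P18@t=2}
    N26 x:[2/3,8/3] y:[-8,-5] z:[20/3,7] -> miss, prune

Summary -> nodes [0, 1, 17, 29, 30, 7, 9, 21, 5, 12, 26]; box-tests=11; leaf-entries=1; first=P18

== RESULT ==
[0, 1, 17, 29, 30, 7, 9, 21, 5, 12, 26]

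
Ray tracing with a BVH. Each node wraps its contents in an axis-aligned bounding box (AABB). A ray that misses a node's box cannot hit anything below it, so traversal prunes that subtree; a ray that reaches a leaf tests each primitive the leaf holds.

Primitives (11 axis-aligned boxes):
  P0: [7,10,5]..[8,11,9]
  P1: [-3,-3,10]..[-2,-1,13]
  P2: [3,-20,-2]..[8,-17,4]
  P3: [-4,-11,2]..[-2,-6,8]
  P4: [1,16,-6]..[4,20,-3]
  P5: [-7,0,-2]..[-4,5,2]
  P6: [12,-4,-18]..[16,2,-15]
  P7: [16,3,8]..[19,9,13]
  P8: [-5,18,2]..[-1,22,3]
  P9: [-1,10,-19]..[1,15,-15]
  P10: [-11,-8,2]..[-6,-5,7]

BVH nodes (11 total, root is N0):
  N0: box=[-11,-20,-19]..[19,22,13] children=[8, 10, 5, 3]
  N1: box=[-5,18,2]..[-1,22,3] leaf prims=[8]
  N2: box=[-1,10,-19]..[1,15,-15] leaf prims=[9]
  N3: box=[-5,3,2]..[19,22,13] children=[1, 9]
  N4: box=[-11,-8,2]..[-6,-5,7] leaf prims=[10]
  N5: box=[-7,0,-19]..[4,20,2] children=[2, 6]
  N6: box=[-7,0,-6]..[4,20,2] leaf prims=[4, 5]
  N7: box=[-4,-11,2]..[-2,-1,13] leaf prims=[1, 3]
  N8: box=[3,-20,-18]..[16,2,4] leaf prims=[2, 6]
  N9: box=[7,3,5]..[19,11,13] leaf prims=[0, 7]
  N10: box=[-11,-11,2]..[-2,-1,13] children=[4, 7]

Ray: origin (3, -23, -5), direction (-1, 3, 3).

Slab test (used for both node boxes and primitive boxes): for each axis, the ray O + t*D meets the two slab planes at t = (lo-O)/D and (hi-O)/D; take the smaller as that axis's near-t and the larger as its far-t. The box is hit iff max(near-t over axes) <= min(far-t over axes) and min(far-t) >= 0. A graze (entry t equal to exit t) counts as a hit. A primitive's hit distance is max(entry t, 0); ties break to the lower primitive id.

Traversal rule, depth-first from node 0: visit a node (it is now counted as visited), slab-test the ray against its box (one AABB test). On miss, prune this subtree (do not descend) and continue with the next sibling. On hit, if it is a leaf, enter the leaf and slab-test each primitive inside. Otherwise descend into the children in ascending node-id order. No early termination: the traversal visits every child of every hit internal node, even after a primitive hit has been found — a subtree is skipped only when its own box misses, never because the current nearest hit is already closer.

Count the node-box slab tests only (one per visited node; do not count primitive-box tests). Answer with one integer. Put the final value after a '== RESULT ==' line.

Traverse from the root:
N0 x:[-16,14] y:[1,15] z:[-14/3,6] -> hit [1,6], descend [3, 5, 8, 10]
  N3 x:[-16,8] y:[26/3,15] z:[7/3,6] -> miss, prune
  N5 x:[-1,10] y:[23/3,43/3] z:[-14/3,7/3] -> miss, prune
  N8 x:[-13,0] y:[1,25/3] z:[-13/3,3] -> miss, prune
  N10 x:[5,14] y:[4,22/3] z:[7/3,6] -> hit [5,6], descend [4, 7]
    N4 x:[9,14] y:[5,6] z:[7/3,4] -> miss, prune
    N7 x:[5,7] y:[4,22/3] z:[7/3,6] -> hit [5,6] leaf, test {P1(miss), P3(miss)}

order=[0, 3, 5, 8, 10, 4, 7]  |boxes|=7  |leaves|=1  hit=miss

== RESULT ==
7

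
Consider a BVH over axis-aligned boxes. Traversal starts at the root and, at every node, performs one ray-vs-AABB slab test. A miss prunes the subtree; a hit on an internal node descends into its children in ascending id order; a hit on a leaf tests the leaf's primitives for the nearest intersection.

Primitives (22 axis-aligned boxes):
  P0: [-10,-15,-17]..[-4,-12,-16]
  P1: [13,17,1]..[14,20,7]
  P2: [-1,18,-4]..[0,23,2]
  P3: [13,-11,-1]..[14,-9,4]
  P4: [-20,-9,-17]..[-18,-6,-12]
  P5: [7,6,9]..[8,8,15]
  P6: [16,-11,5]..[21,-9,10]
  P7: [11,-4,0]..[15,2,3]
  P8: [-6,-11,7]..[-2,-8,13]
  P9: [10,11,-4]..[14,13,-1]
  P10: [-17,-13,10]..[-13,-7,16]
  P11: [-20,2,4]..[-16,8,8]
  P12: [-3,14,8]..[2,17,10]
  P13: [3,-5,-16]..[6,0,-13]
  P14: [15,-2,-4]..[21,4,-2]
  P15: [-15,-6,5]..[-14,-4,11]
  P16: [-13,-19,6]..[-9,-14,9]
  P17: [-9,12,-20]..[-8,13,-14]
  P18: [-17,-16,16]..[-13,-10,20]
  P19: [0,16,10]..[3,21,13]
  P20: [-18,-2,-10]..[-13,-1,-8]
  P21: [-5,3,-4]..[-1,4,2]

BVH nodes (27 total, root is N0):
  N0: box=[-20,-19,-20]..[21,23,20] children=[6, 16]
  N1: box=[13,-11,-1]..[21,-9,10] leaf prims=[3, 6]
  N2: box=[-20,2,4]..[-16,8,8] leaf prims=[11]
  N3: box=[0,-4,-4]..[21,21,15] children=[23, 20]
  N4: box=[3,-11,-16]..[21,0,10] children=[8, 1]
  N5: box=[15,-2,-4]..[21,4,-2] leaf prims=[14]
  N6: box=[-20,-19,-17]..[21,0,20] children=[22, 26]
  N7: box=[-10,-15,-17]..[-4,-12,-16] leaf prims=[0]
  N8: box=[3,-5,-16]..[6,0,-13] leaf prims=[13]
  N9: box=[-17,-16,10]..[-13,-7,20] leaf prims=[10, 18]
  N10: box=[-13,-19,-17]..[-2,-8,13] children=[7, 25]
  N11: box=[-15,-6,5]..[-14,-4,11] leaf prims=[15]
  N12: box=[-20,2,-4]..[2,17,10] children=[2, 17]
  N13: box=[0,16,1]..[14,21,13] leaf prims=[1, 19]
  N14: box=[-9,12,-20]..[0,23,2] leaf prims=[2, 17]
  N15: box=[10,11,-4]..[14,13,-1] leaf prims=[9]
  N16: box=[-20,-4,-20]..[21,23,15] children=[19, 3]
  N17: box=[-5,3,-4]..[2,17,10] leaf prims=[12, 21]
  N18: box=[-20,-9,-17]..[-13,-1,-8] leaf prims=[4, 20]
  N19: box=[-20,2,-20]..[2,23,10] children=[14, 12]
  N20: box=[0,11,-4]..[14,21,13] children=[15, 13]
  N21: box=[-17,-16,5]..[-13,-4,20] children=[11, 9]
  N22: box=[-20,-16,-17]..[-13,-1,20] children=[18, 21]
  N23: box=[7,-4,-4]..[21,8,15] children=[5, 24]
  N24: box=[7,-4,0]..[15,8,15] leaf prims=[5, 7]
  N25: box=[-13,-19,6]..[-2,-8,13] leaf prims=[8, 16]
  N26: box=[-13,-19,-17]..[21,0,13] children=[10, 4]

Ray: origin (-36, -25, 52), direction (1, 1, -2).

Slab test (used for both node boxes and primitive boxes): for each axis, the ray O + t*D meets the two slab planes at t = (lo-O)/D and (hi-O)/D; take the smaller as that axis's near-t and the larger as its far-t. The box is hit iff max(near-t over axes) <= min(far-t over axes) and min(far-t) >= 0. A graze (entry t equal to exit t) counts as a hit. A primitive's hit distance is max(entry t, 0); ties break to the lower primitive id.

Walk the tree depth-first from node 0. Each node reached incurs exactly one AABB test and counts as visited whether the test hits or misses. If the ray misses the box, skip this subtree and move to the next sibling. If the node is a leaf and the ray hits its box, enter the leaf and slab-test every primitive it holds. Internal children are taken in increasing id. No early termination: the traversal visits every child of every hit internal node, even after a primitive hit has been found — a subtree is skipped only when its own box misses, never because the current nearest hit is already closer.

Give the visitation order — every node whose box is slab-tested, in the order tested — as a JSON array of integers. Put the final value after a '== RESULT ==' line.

Trace the traversal:
N0 x:[16,57] y:[6,48] z:[16,36] -> hit [16,36], descend [6, 16]
  N6 x:[16,57] y:[6,25] z:[16,69/2] -> hit [16,25], descend [22, 26]
    N22 x:[16,23] y:[9,24] z:[16,69/2] -> hit [16,23], descend [18, 21]
      N18 x:[16,23] y:[16,24] z:[30,69/2] -> miss, prune
      N21 x:[19,23] y:[9,21] z:[16,47/2] -> hit [19,21], descend [9, 11]
        N9 x:[19,23] y:[9,18] z:[16,21] -> miss, prune
        N11 x:[21,22] y:[19,21] z:[41/2,47/2] -> hit [21,21] leaf, test {P15@t=21}
    N26 x:[23,57] y:[6,25] z:[39/2,69/2] -> hit [23,25], descend [4, 10]
      N4 x:[39,57] y:[14,25] z:[21,34] -> miss, prune
      N10 x:[23,34] y:[6,17] z:[39/2,69/2] -> miss, prune
  N16 x:[16,57] y:[21,48] z:[37/2,36] -> hit [21,36], descend [3, 19]
    N3 x:[36,57] y:[21,46] z:[37/2,28] -> miss, prune
    N19 x:[16,38] y:[27,48] z:[21,36] -> hit [27,36], descend [12, 14]
      N12 x:[16,38] y:[27,42] z:[21,28] -> hit [27,28], descend [2, 17]
        N2 x:[16,20] y:[27,33] z:[22,24] -> miss, prune
        N17 x:[31,38] y:[28,42] z:[21,28] -> miss, prune
      N14 x:[27,36] y:[37,48] z:[25,36] -> miss, prune

order=[0, 6, 22, 18, 21, 9, 11, 26, 4, 10, 16, 3, 19, 12, 2, 17, 14]  |boxes|=17  |leaves|=1  hit=P15

== RESULT ==
[0, 6, 22, 18, 21, 9, 11, 26, 4, 10, 16, 3, 19, 12, 2, 17, 14]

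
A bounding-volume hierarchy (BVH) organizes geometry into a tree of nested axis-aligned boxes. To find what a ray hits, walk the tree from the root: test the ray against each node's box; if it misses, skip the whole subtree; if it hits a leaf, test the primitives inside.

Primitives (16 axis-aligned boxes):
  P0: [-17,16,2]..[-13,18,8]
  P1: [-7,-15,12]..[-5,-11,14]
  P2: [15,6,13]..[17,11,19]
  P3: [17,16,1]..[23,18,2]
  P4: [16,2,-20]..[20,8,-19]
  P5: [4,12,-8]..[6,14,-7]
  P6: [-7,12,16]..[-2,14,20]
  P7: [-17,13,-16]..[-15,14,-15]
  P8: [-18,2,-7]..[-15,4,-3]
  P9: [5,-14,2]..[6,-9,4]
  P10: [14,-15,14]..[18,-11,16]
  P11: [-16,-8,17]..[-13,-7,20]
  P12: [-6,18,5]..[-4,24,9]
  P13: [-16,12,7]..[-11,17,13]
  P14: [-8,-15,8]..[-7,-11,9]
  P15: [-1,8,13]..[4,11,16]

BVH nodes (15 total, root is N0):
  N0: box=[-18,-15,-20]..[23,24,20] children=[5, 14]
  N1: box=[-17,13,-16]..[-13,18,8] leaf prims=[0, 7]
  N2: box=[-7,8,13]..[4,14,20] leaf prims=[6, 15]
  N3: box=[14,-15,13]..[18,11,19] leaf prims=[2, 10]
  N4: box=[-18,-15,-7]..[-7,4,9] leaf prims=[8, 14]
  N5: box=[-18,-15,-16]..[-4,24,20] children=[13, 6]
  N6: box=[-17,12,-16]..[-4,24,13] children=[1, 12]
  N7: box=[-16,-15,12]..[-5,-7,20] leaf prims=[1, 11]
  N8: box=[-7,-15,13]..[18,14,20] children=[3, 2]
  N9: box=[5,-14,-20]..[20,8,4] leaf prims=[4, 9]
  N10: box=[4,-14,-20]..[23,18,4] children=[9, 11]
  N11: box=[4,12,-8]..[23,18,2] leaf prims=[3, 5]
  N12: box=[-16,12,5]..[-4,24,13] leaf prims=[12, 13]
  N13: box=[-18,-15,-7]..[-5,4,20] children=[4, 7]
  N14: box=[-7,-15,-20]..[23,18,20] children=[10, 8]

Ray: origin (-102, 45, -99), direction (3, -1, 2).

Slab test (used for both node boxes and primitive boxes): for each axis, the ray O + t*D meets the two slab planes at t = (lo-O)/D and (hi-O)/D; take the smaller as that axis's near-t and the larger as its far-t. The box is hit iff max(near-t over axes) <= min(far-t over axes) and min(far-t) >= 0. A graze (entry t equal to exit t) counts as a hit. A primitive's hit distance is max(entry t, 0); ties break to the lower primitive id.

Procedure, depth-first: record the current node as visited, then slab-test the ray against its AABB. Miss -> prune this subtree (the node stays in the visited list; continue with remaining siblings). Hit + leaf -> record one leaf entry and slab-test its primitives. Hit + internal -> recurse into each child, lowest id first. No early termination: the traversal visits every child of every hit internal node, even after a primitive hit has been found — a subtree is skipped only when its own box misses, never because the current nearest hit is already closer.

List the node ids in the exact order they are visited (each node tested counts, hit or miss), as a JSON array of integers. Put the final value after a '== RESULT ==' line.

Walk:
N0 x:[28,125/3] y:[21,60] z:[79/2,119/2] -> hit [79/2,125/3], descend [5, 14]
  N5 x:[28,98/3] y:[21,60] z:[83/2,119/2] -> miss, prune
  N14 x:[95/3,125/3] y:[27,60] z:[79/2,119/2] -> hit [79/2,125/3], descend [8, 10]
    N8 x:[95/3,40] y:[31,60] z:[56,119/2] -> miss, prune
    N10 x:[106/3,125/3] y:[27,59] z:[79/2,103/2] -> hit [79/2,125/3], descend [9, 11]
      N9 x:[107/3,122/3] y:[37,59] z:[79/2,103/2] -> hit [79/2,122/3] leaf, test {P4@t=79/2, P9(miss)}
      N11 x:[106/3,125/3] y:[27,33] z:[91/2,101/2] -> miss, prune

Visited [0, 5, 14, 8, 10, 9, 11]. Tests: 7 box, 1 leaf. Nearest: P4.

== RESULT ==
[0, 5, 14, 8, 10, 9, 11]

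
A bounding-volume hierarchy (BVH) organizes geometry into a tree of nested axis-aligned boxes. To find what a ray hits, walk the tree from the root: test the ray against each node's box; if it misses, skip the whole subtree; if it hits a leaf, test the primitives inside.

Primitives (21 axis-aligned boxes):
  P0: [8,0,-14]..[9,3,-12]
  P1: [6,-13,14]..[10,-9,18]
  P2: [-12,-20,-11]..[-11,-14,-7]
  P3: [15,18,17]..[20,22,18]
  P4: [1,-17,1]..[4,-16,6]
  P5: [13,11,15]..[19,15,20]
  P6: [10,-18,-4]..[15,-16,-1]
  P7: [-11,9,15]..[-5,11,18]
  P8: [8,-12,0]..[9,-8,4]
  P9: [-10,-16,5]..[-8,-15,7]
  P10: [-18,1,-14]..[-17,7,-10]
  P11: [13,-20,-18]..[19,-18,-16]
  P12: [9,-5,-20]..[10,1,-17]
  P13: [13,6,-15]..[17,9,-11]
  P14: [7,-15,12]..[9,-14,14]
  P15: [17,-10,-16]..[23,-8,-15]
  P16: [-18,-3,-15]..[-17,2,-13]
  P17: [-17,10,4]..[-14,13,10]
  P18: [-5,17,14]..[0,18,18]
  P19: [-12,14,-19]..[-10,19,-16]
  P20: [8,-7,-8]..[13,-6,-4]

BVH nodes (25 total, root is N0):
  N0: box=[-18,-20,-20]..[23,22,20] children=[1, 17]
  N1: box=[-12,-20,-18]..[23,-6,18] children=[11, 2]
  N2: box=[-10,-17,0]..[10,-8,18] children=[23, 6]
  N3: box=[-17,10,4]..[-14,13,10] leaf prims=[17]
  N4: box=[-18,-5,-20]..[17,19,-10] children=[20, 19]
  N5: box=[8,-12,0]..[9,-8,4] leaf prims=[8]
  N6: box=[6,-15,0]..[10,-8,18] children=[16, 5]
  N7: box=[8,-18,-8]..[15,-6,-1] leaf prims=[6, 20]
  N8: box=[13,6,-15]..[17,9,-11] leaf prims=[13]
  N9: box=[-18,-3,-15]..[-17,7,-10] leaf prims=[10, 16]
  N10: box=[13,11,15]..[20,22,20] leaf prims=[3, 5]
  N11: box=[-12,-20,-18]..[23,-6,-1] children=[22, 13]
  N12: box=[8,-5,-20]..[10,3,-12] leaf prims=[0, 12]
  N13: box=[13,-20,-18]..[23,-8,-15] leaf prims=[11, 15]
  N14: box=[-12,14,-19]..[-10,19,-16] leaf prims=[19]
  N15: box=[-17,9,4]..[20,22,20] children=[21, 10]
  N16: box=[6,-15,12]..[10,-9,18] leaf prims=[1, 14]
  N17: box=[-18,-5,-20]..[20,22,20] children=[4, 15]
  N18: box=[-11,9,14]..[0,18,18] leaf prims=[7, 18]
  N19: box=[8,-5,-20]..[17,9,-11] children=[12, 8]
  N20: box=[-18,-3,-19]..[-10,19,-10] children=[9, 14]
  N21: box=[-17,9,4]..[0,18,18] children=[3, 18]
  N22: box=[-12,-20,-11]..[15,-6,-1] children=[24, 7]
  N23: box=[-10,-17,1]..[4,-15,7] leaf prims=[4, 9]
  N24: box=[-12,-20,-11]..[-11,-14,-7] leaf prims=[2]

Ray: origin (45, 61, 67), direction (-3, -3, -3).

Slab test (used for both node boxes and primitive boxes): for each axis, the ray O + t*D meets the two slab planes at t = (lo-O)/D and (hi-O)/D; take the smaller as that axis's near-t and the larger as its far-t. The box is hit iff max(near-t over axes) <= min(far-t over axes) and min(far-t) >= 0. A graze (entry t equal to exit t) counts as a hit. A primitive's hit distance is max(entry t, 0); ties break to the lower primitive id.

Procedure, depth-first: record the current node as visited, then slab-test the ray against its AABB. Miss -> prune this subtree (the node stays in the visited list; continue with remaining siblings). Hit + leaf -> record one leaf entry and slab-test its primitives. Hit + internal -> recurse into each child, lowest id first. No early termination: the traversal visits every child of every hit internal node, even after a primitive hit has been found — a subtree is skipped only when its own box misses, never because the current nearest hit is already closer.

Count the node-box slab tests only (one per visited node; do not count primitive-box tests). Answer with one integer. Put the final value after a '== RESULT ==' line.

Walk:
N0 x:[22/3,21] y:[13,27] z:[47/3,29] -> hit [47/3,21], descend [1, 17]
  N1 x:[22/3,19] y:[67/3,27] z:[49/3,85/3] -> miss, prune
  N17 x:[25/3,21] y:[13,22] z:[47/3,29] -> hit [47/3,21], descend [4, 15]
    N4 x:[28/3,21] y:[14,22] z:[77/3,29] -> miss, prune
    N15 x:[25/3,62/3] y:[13,52/3] z:[47/3,21] -> hit [47/3,52/3], descend [10, 21]
      N10 x:[25/3,32/3] y:[13,50/3] z:[47/3,52/3] -> miss, prune
      N21 x:[15,62/3] y:[43/3,52/3] z:[49/3,21] -> hit [49/3,52/3], descend [3, 18]
        N3 x:[59/3,62/3] y:[16,17] z:[19,21] -> miss, prune
        N18 x:[15,56/3] y:[43/3,52/3] z:[49/3,53/3] -> hit [49/3,52/3] leaf, test {P7@t=50/3, P18(miss)}

order=[0, 1, 17, 4, 15, 10, 21, 3, 18]  |boxes|=9  |leaves|=1  hit=P7

== RESULT ==
9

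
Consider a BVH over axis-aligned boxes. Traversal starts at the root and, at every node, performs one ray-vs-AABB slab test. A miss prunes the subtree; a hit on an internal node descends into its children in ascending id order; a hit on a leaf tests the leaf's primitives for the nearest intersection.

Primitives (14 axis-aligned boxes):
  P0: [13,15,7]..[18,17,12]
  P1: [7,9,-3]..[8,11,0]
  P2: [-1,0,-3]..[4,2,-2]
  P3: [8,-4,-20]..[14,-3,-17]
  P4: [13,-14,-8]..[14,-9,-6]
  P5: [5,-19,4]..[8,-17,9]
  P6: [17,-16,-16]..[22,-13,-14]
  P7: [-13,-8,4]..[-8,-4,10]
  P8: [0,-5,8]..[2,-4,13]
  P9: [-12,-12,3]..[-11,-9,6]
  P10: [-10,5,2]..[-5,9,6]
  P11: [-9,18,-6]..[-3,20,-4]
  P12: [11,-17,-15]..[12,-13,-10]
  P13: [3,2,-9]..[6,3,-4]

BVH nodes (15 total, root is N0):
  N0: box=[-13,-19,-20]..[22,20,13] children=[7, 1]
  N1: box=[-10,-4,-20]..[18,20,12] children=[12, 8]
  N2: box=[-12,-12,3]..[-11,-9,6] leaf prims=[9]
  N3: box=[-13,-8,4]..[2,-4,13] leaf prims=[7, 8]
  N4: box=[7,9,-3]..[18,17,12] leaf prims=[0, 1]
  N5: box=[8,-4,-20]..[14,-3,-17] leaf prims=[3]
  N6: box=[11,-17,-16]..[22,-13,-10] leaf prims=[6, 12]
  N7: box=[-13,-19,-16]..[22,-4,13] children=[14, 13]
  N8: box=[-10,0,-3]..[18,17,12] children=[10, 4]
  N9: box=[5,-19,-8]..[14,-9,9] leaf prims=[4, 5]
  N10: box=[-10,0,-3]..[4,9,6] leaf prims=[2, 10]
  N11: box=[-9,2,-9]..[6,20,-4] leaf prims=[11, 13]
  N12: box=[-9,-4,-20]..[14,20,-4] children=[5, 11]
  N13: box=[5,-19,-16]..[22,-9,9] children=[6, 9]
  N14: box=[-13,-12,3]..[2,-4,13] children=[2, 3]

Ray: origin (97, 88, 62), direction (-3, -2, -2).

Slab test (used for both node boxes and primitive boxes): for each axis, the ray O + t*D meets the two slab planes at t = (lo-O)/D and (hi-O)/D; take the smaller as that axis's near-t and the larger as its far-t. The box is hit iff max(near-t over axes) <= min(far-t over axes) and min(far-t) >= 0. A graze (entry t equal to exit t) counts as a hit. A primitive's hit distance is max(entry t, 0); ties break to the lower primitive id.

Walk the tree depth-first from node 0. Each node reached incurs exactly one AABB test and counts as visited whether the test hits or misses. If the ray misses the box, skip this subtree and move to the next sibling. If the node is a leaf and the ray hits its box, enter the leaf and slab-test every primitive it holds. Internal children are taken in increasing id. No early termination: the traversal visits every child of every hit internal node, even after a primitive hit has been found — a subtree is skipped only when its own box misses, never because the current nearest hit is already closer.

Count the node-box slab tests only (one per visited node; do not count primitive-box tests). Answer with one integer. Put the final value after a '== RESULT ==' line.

Walk:
N0 x:[25,110/3] y:[34,107/2] z:[49/2,41] -> hit [34,110/3], descend [1, 7]
  N1 x:[79/3,107/3] y:[34,46] z:[25,41] -> hit [34,107/3], descend [8, 12]
    N8 x:[79/3,107/3] y:[71/2,44] z:[25,65/2] -> miss, prune
    N12 x:[83/3,106/3] y:[34,46] z:[33,41] -> hit [34,106/3], descend [5, 11]
      N5 x:[83/3,89/3] y:[91/2,46] z:[79/2,41] -> miss, prune
      N11 x:[91/3,106/3] y:[34,43] z:[33,71/2] -> hit [34,106/3] leaf, test {P11@t=34, P13(miss)}
  N7 x:[25,110/3] y:[46,107/2] z:[49/2,39] -> miss, prune

Visited [0, 1, 8, 12, 5, 11, 7]. Tests: 7 box, 1 leaf. Nearest: P11.

== RESULT ==
7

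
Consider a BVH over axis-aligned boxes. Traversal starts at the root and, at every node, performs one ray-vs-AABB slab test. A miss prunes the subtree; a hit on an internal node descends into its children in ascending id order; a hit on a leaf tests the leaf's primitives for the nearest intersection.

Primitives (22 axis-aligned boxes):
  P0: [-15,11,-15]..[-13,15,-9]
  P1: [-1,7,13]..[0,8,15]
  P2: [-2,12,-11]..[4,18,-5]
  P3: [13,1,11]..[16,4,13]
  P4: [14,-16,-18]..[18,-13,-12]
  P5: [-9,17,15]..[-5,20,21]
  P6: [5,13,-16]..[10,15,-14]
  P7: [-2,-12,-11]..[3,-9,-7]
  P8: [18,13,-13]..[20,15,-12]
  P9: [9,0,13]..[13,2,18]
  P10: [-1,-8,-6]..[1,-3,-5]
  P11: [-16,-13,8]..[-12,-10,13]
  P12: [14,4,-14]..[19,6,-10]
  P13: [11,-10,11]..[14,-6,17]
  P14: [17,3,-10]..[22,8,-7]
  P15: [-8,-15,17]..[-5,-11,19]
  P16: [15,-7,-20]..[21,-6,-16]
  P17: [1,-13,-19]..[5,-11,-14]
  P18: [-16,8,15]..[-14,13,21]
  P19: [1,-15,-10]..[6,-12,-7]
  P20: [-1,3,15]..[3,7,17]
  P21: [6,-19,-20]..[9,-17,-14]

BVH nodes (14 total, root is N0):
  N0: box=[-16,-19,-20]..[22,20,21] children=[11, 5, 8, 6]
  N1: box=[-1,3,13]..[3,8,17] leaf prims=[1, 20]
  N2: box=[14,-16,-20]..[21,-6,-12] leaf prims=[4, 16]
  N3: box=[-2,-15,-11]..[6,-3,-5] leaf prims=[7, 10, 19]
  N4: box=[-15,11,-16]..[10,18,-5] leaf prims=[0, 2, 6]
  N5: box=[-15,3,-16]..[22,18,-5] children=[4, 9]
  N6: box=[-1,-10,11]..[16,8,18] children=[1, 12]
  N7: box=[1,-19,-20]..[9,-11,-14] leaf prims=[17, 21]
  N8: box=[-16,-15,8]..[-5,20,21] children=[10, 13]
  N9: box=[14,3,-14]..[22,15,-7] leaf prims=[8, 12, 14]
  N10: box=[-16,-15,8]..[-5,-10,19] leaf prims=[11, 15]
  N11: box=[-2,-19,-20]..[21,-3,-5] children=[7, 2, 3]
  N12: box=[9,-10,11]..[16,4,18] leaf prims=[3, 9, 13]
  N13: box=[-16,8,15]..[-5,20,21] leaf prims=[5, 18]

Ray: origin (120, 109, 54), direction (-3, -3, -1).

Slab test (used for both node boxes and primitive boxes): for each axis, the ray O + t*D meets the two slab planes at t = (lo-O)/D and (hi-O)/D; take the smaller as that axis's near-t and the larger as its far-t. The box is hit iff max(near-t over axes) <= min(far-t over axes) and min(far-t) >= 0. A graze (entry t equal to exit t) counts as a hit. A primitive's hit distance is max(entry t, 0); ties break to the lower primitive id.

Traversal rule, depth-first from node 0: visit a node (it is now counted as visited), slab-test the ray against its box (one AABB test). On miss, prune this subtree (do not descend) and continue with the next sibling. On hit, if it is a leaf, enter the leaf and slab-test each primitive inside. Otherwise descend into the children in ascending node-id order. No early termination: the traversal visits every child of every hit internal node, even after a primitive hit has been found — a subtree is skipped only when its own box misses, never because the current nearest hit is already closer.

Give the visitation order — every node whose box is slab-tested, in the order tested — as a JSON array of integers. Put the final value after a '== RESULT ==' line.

Trace the traversal:
N0 x:[98/3,136/3] y:[89/3,128/3] z:[33,74] -> hit [33,128/3], descend [5, 6, 8, 11]
  N5 x:[98/3,45] y:[91/3,106/3] z:[59,70] -> miss, prune
  N6 x:[104/3,121/3] y:[101/3,119/3] z:[36,43] -> hit [36,119/3], descend [1, 12]
    N1 x:[39,121/3] y:[101/3,106/3] z:[37,41] -> miss, prune
    N12 x:[104/3,37] y:[35,119/3] z:[36,43] -> hit [36,37] leaf, test {P3(miss), P9@t=36, P13(miss)}
  N8 x:[125/3,136/3] y:[89/3,124/3] z:[33,46] -> miss, prune
  N11 x:[33,122/3] y:[112/3,128/3] z:[59,74] -> miss, prune

order=[0, 5, 6, 1, 12, 8, 11]  |boxes|=7  |leaves|=1  hit=P9

== RESULT ==
[0, 5, 6, 1, 12, 8, 11]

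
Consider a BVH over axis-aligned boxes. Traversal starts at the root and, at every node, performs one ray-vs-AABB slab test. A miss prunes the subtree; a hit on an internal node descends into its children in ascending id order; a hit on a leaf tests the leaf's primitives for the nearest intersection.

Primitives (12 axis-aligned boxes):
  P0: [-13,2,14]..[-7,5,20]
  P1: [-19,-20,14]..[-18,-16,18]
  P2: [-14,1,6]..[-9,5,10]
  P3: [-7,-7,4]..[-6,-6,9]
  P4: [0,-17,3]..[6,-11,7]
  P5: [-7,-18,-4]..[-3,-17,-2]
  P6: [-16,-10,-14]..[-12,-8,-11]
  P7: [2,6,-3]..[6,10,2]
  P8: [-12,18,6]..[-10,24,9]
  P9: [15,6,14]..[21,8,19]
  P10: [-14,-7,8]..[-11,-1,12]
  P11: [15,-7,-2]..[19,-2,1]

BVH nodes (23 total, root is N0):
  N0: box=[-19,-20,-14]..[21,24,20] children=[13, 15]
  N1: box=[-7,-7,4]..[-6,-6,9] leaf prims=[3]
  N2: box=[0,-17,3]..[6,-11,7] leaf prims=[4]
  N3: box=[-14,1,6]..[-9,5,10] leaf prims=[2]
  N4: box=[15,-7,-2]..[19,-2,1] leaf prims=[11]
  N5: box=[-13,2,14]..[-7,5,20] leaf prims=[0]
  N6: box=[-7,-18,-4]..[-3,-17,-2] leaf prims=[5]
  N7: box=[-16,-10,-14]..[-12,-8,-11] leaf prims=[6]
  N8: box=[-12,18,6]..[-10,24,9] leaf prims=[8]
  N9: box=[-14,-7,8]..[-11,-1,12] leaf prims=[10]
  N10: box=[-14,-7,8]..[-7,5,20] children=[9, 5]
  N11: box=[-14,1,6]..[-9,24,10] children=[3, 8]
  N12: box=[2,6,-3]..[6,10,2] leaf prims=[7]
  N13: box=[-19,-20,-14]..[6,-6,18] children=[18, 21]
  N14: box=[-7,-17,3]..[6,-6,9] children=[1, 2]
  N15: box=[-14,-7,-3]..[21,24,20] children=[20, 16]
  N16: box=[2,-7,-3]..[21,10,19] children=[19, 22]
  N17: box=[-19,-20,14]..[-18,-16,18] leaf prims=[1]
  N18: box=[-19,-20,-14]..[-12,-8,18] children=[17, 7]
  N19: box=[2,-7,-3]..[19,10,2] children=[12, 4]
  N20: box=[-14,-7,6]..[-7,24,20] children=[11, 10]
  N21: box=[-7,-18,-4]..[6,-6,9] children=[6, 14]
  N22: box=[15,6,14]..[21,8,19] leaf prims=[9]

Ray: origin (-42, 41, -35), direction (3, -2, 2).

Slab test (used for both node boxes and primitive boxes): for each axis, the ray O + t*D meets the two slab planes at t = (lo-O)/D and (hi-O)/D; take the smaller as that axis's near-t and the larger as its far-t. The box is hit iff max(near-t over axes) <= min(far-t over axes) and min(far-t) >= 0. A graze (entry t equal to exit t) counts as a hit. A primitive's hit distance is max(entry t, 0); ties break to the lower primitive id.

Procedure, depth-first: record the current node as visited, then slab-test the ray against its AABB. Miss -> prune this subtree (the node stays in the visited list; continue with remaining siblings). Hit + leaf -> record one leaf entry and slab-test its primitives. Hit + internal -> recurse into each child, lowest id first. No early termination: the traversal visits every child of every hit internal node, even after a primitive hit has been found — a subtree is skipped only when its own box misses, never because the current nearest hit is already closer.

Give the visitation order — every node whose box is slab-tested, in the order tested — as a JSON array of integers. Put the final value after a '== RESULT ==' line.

Walk:
N0 x:[23/3,21] y:[17/2,61/2] z:[21/2,55/2] -> hit [21/2,21], descend [13, 15]
  N13 x:[23/3,16] y:[47/2,61/2] z:[21/2,53/2] -> miss, prune
  N15 x:[28/3,21] y:[17/2,24] z:[16,55/2] -> hit [16,21], descend [16, 20]
    N16 x:[44/3,21] y:[31/2,24] z:[16,27] -> hit [16,21], descend [19, 22]
      N19 x:[44/3,61/3] y:[31/2,24] z:[16,37/2] -> hit [16,37/2], descend [4, 12]
        N4 x:[19,61/3] y:[43/2,24] z:[33/2,18] -> miss, prune
        N12 x:[44/3,16] y:[31/2,35/2] z:[16,37/2] -> hit [16,16] leaf, test {P7@t=16}
      N22 x:[19,21] y:[33/2,35/2] z:[49/2,27] -> miss, prune
    N20 x:[28/3,35/3] y:[17/2,24] z:[41/2,55/2] -> miss, prune

order=[0, 13, 15, 16, 19, 4, 12, 22, 20]  |boxes|=9  |leaves|=1  hit=P7

== RESULT ==
[0, 13, 15, 16, 19, 4, 12, 22, 20]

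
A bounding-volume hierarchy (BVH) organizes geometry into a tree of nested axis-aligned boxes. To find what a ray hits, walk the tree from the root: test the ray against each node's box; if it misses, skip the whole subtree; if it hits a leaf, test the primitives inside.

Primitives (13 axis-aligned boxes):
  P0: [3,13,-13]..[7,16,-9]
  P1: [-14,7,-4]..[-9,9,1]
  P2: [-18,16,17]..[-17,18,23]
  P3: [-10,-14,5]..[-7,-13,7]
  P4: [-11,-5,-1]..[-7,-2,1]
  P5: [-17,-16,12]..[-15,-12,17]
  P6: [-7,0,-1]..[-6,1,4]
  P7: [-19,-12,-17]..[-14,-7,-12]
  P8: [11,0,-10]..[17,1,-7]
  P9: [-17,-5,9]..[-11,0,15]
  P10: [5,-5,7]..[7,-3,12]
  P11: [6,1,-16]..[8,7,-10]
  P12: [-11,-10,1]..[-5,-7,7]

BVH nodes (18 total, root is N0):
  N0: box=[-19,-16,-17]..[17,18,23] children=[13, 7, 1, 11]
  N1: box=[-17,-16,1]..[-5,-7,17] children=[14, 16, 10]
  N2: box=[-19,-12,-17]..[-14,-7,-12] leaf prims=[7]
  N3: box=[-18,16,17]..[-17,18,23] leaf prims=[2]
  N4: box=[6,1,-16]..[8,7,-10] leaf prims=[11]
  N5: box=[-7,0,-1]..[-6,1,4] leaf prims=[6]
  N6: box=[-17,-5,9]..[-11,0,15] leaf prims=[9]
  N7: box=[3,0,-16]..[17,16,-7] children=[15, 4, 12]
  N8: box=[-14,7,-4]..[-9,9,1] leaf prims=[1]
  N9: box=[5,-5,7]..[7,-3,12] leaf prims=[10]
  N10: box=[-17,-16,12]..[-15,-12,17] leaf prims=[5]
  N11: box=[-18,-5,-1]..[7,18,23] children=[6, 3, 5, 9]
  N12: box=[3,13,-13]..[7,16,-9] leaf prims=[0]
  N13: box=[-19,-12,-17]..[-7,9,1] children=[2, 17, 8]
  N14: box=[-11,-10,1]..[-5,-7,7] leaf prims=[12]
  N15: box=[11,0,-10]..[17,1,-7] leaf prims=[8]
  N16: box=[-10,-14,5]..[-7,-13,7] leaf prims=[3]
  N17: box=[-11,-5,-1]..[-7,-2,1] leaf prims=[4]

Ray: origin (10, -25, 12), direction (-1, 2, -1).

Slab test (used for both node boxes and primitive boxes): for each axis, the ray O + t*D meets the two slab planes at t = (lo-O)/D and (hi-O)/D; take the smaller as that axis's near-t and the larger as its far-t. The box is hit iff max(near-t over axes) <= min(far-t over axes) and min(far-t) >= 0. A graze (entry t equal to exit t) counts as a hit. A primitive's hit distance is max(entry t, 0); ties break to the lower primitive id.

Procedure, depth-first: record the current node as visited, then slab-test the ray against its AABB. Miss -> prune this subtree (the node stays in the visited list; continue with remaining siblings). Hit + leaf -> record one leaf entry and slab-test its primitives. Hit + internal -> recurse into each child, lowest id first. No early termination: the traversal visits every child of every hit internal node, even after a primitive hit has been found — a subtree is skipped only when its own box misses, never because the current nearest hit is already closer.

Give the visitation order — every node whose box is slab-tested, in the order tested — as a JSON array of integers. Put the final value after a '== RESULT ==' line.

Trace the traversal:
N0 x:[-7,29] y:[9/2,43/2] z:[-11,29] -> hit [9/2,43/2], descend [1, 7, 11, 13]
  N1 x:[15,27] y:[9/2,9] z:[-5,11] -> miss, prune
  N7 x:[-7,7] y:[25/2,41/2] z:[19,28] -> miss, prune
  N11 x:[3,28] y:[10,43/2] z:[-11,13] -> hit [10,13], descend [3, 5, 6, 9]
    N3 x:[27,28] y:[41/2,43/2] z:[-11,-5] -> miss, prune
    N5 x:[16,17] y:[25/2,13] z:[8,13] -> miss, prune
    N6 x:[21,27] y:[10,25/2] z:[-3,3] -> miss, prune
    N9 x:[3,5] y:[10,11] z:[0,5] -> miss, prune
  N13 x:[17,29] y:[13/2,17] z:[11,29] -> hit [17,17], descend [2, 8, 17]
    N2 x:[24,29] y:[13/2,9] z:[24,29] -> miss, prune
    N8 x:[19,24] y:[16,17] z:[11,16] -> miss, prune
    N17 x:[17,21] y:[10,23/2] z:[11,13] -> miss, prune

Visited [0, 1, 7, 11, 3, 5, 6, 9, 13, 2, 8, 17]. Tests: 12 box, 0 leaf. Nearest: miss.

== RESULT ==
[0, 1, 7, 11, 3, 5, 6, 9, 13, 2, 8, 17]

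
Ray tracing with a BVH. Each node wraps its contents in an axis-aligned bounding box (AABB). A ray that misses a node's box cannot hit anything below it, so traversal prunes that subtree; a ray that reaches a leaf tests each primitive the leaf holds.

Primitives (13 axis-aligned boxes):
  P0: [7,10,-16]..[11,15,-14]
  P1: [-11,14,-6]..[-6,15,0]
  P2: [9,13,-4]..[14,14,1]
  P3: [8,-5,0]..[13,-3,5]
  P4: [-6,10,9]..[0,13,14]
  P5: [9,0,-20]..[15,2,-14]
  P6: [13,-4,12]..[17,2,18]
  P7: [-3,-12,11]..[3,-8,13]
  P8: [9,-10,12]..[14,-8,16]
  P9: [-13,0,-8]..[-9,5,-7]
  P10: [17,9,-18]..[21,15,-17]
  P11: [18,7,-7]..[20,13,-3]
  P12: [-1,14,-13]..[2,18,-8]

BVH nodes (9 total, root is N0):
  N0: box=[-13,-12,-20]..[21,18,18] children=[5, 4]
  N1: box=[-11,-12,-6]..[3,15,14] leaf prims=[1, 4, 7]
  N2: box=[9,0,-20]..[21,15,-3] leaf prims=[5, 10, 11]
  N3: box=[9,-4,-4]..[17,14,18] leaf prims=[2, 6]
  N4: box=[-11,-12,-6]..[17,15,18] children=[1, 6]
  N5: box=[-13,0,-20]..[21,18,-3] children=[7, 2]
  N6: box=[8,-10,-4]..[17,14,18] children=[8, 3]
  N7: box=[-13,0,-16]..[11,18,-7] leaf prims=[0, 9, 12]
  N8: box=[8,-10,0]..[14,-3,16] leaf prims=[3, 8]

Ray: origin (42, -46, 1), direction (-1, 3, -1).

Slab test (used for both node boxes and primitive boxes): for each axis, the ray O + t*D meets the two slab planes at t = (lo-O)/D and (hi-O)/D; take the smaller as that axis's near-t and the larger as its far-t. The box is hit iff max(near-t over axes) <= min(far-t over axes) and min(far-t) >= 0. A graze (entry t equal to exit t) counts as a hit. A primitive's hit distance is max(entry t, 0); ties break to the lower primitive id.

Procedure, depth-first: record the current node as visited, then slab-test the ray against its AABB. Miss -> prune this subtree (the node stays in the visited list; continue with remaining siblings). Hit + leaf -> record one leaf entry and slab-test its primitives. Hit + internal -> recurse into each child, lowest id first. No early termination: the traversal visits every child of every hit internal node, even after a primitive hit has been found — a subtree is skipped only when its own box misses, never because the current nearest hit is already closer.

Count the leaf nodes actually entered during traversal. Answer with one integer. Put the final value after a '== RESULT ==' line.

Traverse from the root:
N0 x:[21,55] y:[34/3,64/3] z:[-17,21] -> hit [21,21], descend [4, 5]
  N4 x:[25,53] y:[34/3,61/3] z:[-17,7] -> miss, prune
  N5 x:[21,55] y:[46/3,64/3] z:[4,21] -> hit [21,21], descend [2, 7]
    N2 x:[21,33] y:[46/3,61/3] z:[4,21] -> miss, prune
    N7 x:[31,55] y:[46/3,64/3] z:[8,17] -> miss, prune

Summary -> nodes [0, 4, 5, 2, 7]; box-tests=5; leaf-entries=0; first=miss

== RESULT ==
0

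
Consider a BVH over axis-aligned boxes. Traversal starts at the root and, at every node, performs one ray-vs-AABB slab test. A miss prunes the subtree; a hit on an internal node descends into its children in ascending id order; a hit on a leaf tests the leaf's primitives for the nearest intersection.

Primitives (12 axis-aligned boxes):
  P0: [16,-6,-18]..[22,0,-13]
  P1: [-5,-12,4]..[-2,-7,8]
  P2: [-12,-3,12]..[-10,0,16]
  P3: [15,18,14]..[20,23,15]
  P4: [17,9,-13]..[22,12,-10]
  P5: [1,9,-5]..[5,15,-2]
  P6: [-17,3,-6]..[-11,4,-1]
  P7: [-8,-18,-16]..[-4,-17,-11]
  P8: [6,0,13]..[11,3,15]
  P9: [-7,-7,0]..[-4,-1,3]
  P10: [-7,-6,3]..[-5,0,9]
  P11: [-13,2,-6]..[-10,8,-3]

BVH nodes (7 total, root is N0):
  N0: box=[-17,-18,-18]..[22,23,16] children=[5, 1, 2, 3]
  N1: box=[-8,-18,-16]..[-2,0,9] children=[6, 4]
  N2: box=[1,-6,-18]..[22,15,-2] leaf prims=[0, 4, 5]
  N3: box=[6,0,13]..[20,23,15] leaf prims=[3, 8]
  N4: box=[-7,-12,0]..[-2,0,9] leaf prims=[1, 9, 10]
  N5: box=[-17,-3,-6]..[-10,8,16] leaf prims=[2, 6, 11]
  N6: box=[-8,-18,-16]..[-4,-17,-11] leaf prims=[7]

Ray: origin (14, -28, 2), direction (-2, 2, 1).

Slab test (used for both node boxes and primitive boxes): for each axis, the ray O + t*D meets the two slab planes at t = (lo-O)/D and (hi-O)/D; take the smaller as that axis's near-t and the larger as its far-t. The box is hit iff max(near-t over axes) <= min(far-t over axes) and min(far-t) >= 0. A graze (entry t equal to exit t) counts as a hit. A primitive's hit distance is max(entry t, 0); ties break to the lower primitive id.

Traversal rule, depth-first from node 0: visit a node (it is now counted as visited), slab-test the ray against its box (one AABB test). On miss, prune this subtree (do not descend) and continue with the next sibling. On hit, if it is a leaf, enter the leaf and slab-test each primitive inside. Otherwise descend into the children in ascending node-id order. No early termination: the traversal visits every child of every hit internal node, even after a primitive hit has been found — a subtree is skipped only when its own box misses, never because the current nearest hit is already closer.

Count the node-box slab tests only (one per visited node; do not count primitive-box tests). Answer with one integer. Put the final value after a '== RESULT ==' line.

Walk:
N0 x:[-4,31/2] y:[5,51/2] z:[-20,14] -> hit [5,14], descend [1, 2, 3, 5]
  N1 x:[8,11] y:[5,14] z:[-18,7] -> miss, prune
  N2 x:[-4,13/2] y:[11,43/2] z:[-20,-4] -> miss, prune
  N3 x:[-3,4] y:[14,51/2] z:[11,13] -> miss, prune
  N5 x:[12,31/2] y:[25/2,18] z:[-8,14] -> hit [25/2,14] leaf, test {P2@t=25/2, P6(miss), P11(miss)}

5 AABB tests over nodes [0, 1, 2, 3, 5]; 1 leaf entered; closest P2.

== RESULT ==
5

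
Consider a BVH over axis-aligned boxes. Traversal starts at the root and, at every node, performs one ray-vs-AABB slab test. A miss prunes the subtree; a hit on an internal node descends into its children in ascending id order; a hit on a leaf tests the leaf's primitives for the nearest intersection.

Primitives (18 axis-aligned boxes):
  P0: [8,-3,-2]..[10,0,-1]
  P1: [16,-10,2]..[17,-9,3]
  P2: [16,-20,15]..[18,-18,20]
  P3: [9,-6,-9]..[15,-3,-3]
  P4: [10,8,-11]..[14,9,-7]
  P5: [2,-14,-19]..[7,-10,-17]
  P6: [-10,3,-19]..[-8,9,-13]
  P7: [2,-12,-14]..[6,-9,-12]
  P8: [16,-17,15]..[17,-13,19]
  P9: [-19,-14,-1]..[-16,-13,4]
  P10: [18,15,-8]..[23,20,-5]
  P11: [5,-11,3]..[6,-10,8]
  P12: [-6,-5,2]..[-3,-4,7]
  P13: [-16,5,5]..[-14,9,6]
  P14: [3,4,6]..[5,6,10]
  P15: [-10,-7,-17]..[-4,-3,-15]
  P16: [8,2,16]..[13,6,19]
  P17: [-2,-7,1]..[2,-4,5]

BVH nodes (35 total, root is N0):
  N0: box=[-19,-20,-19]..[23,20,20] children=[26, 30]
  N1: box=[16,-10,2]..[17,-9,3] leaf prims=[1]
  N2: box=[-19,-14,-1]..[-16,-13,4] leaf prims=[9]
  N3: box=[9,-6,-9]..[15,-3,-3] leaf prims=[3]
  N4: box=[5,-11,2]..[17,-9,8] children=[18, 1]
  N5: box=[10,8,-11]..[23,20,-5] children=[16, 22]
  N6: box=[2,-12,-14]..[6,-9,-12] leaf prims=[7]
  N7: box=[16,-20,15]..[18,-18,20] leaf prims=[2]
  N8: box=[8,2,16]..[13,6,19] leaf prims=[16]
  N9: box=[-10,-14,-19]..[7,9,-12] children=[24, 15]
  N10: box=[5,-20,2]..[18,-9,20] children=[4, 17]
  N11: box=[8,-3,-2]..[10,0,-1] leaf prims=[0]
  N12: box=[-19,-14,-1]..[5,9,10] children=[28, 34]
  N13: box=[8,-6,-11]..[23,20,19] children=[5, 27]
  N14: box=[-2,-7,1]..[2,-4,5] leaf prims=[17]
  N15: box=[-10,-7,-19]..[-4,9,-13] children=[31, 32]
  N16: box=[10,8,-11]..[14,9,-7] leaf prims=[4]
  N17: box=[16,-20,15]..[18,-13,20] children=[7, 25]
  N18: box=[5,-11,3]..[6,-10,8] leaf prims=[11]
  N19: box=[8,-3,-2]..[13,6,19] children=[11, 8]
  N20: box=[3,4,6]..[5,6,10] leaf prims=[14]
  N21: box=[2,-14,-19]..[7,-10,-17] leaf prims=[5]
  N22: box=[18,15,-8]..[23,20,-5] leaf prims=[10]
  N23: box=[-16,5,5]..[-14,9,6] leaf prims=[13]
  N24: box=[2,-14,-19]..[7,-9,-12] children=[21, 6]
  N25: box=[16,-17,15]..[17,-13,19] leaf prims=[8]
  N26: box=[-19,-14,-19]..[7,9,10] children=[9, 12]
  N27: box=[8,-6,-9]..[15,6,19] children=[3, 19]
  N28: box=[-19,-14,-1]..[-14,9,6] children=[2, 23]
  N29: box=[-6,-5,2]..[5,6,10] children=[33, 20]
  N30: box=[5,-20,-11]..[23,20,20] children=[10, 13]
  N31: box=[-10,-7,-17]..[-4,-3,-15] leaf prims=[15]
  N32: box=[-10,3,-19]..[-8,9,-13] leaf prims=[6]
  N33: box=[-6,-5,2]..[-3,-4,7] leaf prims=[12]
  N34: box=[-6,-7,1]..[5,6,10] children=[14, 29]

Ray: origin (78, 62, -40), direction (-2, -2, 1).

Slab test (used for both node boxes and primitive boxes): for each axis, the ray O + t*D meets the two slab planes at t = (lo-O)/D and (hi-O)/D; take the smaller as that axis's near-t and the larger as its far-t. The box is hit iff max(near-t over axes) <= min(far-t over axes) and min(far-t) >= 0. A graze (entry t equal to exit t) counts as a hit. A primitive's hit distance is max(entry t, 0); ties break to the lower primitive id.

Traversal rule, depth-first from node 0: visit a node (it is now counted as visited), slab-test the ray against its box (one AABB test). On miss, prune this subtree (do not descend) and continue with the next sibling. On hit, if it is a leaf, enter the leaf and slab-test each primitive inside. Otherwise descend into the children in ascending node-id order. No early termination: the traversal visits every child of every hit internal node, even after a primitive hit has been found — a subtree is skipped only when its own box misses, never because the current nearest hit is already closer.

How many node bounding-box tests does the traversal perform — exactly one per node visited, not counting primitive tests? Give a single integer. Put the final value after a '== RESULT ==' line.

Trace the traversal:
N0 x:[55/2,97/2] y:[21,41] z:[21,60] -> hit [55/2,41], descend [26, 30]
  N26 x:[71/2,97/2] y:[53/2,38] z:[21,50] -> hit [71/2,38], descend [9, 12]
    N9 x:[71/2,44] y:[53/2,38] z:[21,28] -> miss, prune
    N12 x:[73/2,97/2] y:[53/2,38] z:[39,50] -> miss, prune
  N30 x:[55/2,73/2] y:[21,41] z:[29,60] -> hit [29,73/2], descend [10, 13]
    N10 x:[30,73/2] y:[71/2,41] z:[42,60] -> miss, prune
    N13 x:[55/2,35] y:[21,34] z:[29,59] -> hit [29,34], descend [5, 27]
      N5 x:[55/2,34] y:[21,27] z:[29,35] -> miss, prune
      N27 x:[63/2,35] y:[28,34] z:[31,59] -> hit [63/2,34], descend [3, 19]
        N3 x:[63/2,69/2] y:[65/2,34] z:[31,37] -> hit [65/2,34] leaf, test {P3@t=65/2}
        N19 x:[65/2,35] y:[28,65/2] z:[38,59] -> miss, prune

11 AABB tests over nodes [0, 26, 9, 12, 30, 10, 13, 5, 27, 3, 19]; 1 leaf entered; closest P3.

== RESULT ==
11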